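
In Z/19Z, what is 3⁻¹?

13

By the extended Euclidean algorithm:
19 = 6×3 + 1
3 = 3×1 + 0
gcd(3, 19) = 1, so the inverse exists.
Back-substitute for 1:
1 = 1×19 − 6×3
So 3⁻¹ ≡ −6 ≡ 13 (mod 19).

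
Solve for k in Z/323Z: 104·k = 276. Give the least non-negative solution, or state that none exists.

gcd(104, 323) = 1, so a unique solution mod 323 exists.
104⁻¹ ≡ 264 (mod 323).
k ≡ 264·276 ≡ 189 (mod 323).

189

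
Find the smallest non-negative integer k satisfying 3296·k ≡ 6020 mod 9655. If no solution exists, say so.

gcd(3296, 9655) = 1, so a unique solution mod 9655 exists.
3296⁻¹ ≡ 7666 (mod 9655).
k ≡ 7666·6020 ≡ 8075 (mod 9655).

8075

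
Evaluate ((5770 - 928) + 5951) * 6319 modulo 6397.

2550

5770 - 928 = 4842
4842 + 5951 = 10793 ≡ 4396 (mod 6397)
4396 * 6319 = 27778324 ≡ 2550 (mod 6397)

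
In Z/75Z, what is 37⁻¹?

73

By the extended Euclidean algorithm:
75 = 2×37 + 1
37 = 37×1 + 0
gcd(37, 75) = 1, so the inverse exists.
Bézout: 1 = 1×75 − 2×37.
So 37⁻¹ ≡ −2 ≡ 73 (mod 75).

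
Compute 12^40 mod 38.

Using repeated squaring:
40 in binary is 101000, i.e. 40 = 32 + 8.
12^1 ≡ 12 (mod 38)
12^2 ≡ 12^2 = 144 ≡ 30 (mod 38)
12^4 ≡ 30^2 = 900 ≡ 26 (mod 38)
12^8 ≡ 26^2 = 676 ≡ 30 (mod 38)
12^16 ≡ 30^2 = 900 ≡ 26 (mod 38)
12^32 ≡ 26^2 = 676 ≡ 30 (mod 38)
12^40 = 12^32 * 12^8 ≡ 30 * 30 (mod 38).
30 * 30 = 900 ≡ 26 (mod 38).

26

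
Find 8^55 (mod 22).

55 in binary is 110111, i.e. 55 = 32 + 16 + 4 + 2 + 1.
8^1 ≡ 8 (mod 22)
8^2 ≡ 8^2 = 64 ≡ 20 (mod 22)
8^4 ≡ 20^2 = 400 ≡ 4 (mod 22)
8^8 ≡ 4^2 = 16 (mod 22)
8^16 ≡ 16^2 = 256 ≡ 14 (mod 22)
8^32 ≡ 14^2 = 196 ≡ 20 (mod 22)
8^55 = 8^32 × 8^16 × 8^4 × 8^2 × 8^1 ≡ 20 × 14 × 4 × 20 × 8 (mod 22).
Accumulate the product:
20 × 14 = 280 ≡ 16
16 × 4 = 64 ≡ 20
20 × 20 = 400 ≡ 4
4 × 8 = 32 ≡ 10

10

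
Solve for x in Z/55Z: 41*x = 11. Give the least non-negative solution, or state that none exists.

gcd(41, 55) = 1, so a unique solution mod 55 exists.
41⁻¹ ≡ 51 (mod 55).
x ≡ 51*11 ≡ 11 (mod 55).

11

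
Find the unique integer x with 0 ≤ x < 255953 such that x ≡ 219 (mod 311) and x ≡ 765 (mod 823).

246842

311⁻¹ mod 823: 311×217 ≡ 1 (mod 823), so 311⁻¹ ≡ 217.
x = 219 + 311×((765 − 219)×217 mod 823) = 219 + 311×793 = 246842.
Check: 246842 mod 311 = 219, 246842 mod 823 = 765. ✓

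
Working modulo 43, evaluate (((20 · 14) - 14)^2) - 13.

8

20 · 14 = 280 ≡ 22 (mod 43)
22 - 14 = 8
(8)^2 ≡ 21 (mod 43)
21 - 13 = 8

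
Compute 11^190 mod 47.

Using repeated squaring:
190 in binary is 10111110, i.e. 190 = 128 + 32 + 16 + 8 + 4 + 2.
11^1 ≡ 11 (mod 47)
11^2 ≡ 11^2 = 121 ≡ 27 (mod 47)
11^4 ≡ 27^2 = 729 ≡ 24 (mod 47)
11^8 ≡ 24^2 = 576 ≡ 12 (mod 47)
11^16 ≡ 12^2 = 144 ≡ 3 (mod 47)
11^32 ≡ 3^2 = 9 (mod 47)
11^64 ≡ 9^2 = 81 ≡ 34 (mod 47)
11^128 ≡ 34^2 = 1156 ≡ 28 (mod 47)
11^190 = 11^128 * 11^32 * 11^16 * 11^8 * 11^4 * 11^2 ≡ 28 * 9 * 3 * 12 * 24 * 27 (mod 47).
Accumulate the product:
28 * 9 = 252 ≡ 17
17 * 3 = 51 ≡ 4
4 * 12 = 48 ≡ 1
1 * 24 = 24
24 * 27 = 648 ≡ 37

37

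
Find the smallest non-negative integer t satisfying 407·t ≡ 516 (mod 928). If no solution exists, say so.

284

gcd(407, 928) = 1, so a unique solution mod 928 exists.
407⁻¹ ≡ 871 (mod 928).
t ≡ 871·516 ≡ 284 (mod 928).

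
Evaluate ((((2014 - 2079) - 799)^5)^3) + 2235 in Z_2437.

2014 - 2079 = -65 ≡ 2372 (mod 2437)
2372 - 799 = 1573
(1573)^5 ≡ 77 (mod 2437)
(77)^3 ≡ 814 (mod 2437)
814 + 2235 = 3049 ≡ 612 (mod 2437)

612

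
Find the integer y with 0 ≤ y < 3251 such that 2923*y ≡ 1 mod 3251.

1457

Apply the Euclidean algorithm and back-substitute:
3251 = 1·2923 + 328
2923 = 8·328 + 299
328 = 1·299 + 29
299 = 10·29 + 9
29 = 3·9 + 2
9 = 4·2 + 1
2 = 2·1 + 0
gcd(2923, 3251) = 1, so the inverse exists.
Back-substitute for 1:
1 = 1·9 − 4·2
  = −4·29 + 13·9
  = 13·299 − 134·29
  = −134·328 + 147·299
  = 147·2923 − 1310·328
  = −1310·3251 + 1457·2923
So 2923⁻¹ ≡ 1457 (mod 3251).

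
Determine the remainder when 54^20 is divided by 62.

32

20 in binary is 10100, i.e. 20 = 16 + 4.
54^1 ≡ 54 (mod 62)
54^2 ≡ 54^2 = 2916 ≡ 2 (mod 62)
54^4 ≡ 2^2 = 4 (mod 62)
54^8 ≡ 4^2 = 16 (mod 62)
54^16 ≡ 16^2 = 256 ≡ 8 (mod 62)
54^20 = 54^16 × 54^4 ≡ 8 × 4 (mod 62).
8 × 4 = 32 ≡ 32 (mod 62).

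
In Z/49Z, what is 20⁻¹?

Run the extended Euclidean algorithm:
49 = 2×20 + 9
20 = 2×9 + 2
9 = 4×2 + 1
2 = 2×1 + 0
gcd(20, 49) = 1, so the inverse exists.
Back-substitute for 1:
1 = 1×9 − 4×2
  = −4×20 + 9×9
  = 9×49 − 22×20
So 20⁻¹ ≡ −22 ≡ 27 (mod 49).

27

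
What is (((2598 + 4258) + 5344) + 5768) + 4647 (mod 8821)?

4973

2598 + 4258 = 6856
6856 + 5344 = 12200 ≡ 3379 (mod 8821)
3379 + 5768 = 9147 ≡ 326 (mod 8821)
326 + 4647 = 4973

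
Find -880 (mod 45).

-880 = -20*45 + 20, so -880 ≡ 20 (mod 45).

20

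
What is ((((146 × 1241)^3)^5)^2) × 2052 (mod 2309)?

225

146 × 1241 = 181186 ≡ 1084 (mod 2309)
(1084)^3 ≡ 854 (mod 2309)
(854)^5 ≡ 1626 (mod 2309)
(1626)^2 ≡ 71 (mod 2309)
71 × 2052 = 145692 ≡ 225 (mod 2309)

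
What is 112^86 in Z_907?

23

112^1 ≡ 112 (mod 907)
112^2 ≡ 112^2 = 12544 ≡ 753 (mod 907)
112^4 ≡ 753^2 = 567009 ≡ 134 (mod 907)
112^8 ≡ 134^2 = 17956 ≡ 723 (mod 907)
112^16 ≡ 723^2 = 522729 ≡ 297 (mod 907)
112^32 ≡ 297^2 = 88209 ≡ 230 (mod 907)
112^64 ≡ 230^2 = 52900 ≡ 294 (mod 907)
112^86 = 112^64 × 112^16 × 112^4 × 112^2 ≡ 294 × 297 × 134 × 753 (mod 907).
Accumulate the product:
294 × 297 = 87318 ≡ 246
246 × 134 = 32964 ≡ 312
312 × 753 = 234936 ≡ 23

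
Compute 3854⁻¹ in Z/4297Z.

Apply the Euclidean algorithm and back-substitute:
4297 = 1*3854 + 443
3854 = 8*443 + 310
443 = 1*310 + 133
310 = 2*133 + 44
133 = 3*44 + 1
44 = 44*1 + 0
gcd(3854, 4297) = 1, so the inverse exists.
Back-substitute for 1:
1 = 1*133 − 3*44
  = −3*310 + 7*133
  = 7*443 − 10*310
  = −10*3854 + 87*443
  = 87*4297 − 97*3854
So 3854⁻¹ ≡ −97 ≡ 4200 (mod 4297).

4200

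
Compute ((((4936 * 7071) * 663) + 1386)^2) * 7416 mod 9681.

4936 * 7071 = 34902456 ≡ 2451 (mod 9681)
2451 * 663 = 1625013 ≡ 8286 (mod 9681)
8286 + 1386 = 9672
(9672)^2 ≡ 81 (mod 9681)
81 * 7416 = 600696 ≡ 474 (mod 9681)

474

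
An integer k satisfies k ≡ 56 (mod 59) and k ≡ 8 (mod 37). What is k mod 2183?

1118

59⁻¹ mod 37: 59·32 ≡ 1 (mod 37), so 59⁻¹ ≡ 32.
k = 56 + 59·((8 − 56)·32 mod 37) = 56 + 59·18 = 1118.
Check: 1118 mod 59 = 56, 1118 mod 37 = 8. ✓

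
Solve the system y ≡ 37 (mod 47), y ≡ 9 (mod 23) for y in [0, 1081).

47⁻¹ mod 23: 47×1 ≡ 1 (mod 23), so 47⁻¹ ≡ 1.
y = 37 + 47×((9 − 37)×1 mod 23) = 37 + 47×18 = 883.

883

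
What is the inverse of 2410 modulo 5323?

3143

By the extended Euclidean algorithm:
5323 = 2·2410 + 503
2410 = 4·503 + 398
503 = 1·398 + 105
398 = 3·105 + 83
105 = 1·83 + 22
83 = 3·22 + 17
22 = 1·17 + 5
17 = 3·5 + 2
5 = 2·2 + 1
2 = 2·1 + 0
gcd(2410, 5323) = 1, so the inverse exists.
Back-substitute for 1:
1 = 1·5 − 2·2
  = −2·17 + 7·5
  = 7·22 − 9·17
  = −9·83 + 34·22
  = 34·105 − 43·83
  = −43·398 + 163·105
  = 163·503 − 206·398
  = −206·2410 + 987·503
  = 987·5323 − 2180·2410
So 2410⁻¹ ≡ −2180 ≡ 3143 (mod 5323).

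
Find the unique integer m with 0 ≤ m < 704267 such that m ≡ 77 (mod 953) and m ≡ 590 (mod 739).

953⁻¹ mod 739: 953*259 ≡ 1 (mod 739), so 953⁻¹ ≡ 259.
m = 77 + 953*((590 − 77)*259 mod 739) = 77 + 953*586 = 558535.
Check: 558535 mod 953 = 77, 558535 mod 739 = 590. ✓

558535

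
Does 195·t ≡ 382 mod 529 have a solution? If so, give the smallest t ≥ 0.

gcd(195, 529) = 1, so a unique solution mod 529 exists.
195⁻¹ ≡ 274 (mod 529).
t ≡ 274·382 ≡ 455 (mod 529).

455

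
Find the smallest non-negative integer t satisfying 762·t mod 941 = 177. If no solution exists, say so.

367

gcd(762, 941) = 1, so a unique solution mod 941 exists.
762⁻¹ ≡ 757 (mod 941).
t ≡ 757·177 ≡ 367 (mod 941).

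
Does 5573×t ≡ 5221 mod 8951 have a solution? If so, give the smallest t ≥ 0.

gcd(5573, 8951) = 1, so a unique solution mod 8951 exists.
5573⁻¹ ≡ 3193 (mod 8951).
t ≡ 3193×5221 ≡ 3891 (mod 8951).

3891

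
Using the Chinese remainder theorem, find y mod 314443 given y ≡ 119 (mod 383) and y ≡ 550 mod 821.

177065

383⁻¹ mod 821: 383×403 ≡ 1 (mod 821), so 383⁻¹ ≡ 403.
y = 119 + 383×((550 − 119)×403 mod 821) = 119 + 383×462 = 177065.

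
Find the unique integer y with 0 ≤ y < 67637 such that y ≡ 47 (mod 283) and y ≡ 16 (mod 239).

62873

283⁻¹ mod 239: 283·201 ≡ 1 (mod 239), so 283⁻¹ ≡ 201.
y = 47 + 283·((16 − 47)·201 mod 239) = 47 + 283·222 = 62873.
Check: 62873 mod 283 = 47, 62873 mod 239 = 16. ✓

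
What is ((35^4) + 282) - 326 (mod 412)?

77

(35)^4 ≡ 121 (mod 412)
121 + 282 = 403
403 - 326 = 77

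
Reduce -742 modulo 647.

552

-742 = -2*647 + 552, so -742 ≡ 552 (mod 647).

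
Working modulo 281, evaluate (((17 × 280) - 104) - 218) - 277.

227

17 × 280 = 4760 ≡ 264 (mod 281)
264 - 104 = 160
160 - 218 = -58 ≡ 223 (mod 281)
223 - 277 = -54 ≡ 227 (mod 281)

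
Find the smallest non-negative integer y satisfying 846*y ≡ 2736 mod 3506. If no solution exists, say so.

600

gcd(846, 3506) = 2, and 2 | 2736, so solutions exist.
Divide through by 2: 423*y ≡ 1368 (mod 1753).
423⁻¹ ≡ 431 (mod 1753).
y ≡ 431*1368 ≡ 600 (mod 1753).
The smallest non-negative solution is y = 600.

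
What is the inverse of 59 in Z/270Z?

119

270 = 4·59 + 34
59 = 1·34 + 25
34 = 1·25 + 9
25 = 2·9 + 7
9 = 1·7 + 2
7 = 3·2 + 1
2 = 2·1 + 0
gcd(59, 270) = 1, so the inverse exists.
Back-substitute for 1:
1 = 1·7 − 3·2
  = −3·9 + 4·7
  = 4·25 − 11·9
  = −11·34 + 15·25
  = 15·59 − 26·34
  = −26·270 + 119·59
So 59⁻¹ ≡ 119 (mod 270).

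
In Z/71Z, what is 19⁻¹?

71 = 3·19 + 14
19 = 1·14 + 5
14 = 2·5 + 4
5 = 1·4 + 1
4 = 4·1 + 0
gcd(19, 71) = 1, so the inverse exists.
Bézout: 1 = −4·71 + 15·19.
So 19⁻¹ ≡ 15 (mod 71).

15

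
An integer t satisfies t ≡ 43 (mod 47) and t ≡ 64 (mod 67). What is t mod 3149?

466

47⁻¹ mod 67: 47×10 ≡ 1 (mod 67), so 47⁻¹ ≡ 10.
t = 43 + 47×((64 − 43)×10 mod 67) = 43 + 47×9 = 466.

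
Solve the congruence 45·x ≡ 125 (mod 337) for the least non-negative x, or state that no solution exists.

190

gcd(45, 337) = 1, so a unique solution mod 337 exists.
45⁻¹ ≡ 15 (mod 337).
x ≡ 15·125 ≡ 190 (mod 337).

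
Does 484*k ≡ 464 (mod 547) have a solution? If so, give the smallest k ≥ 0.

gcd(484, 547) = 1, so a unique solution mod 547 exists.
484⁻¹ ≡ 191 (mod 547).
k ≡ 191*464 ≡ 10 (mod 547).

10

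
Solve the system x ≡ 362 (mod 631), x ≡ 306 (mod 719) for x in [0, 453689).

631⁻¹ mod 719: 631*384 ≡ 1 (mod 719), so 631⁻¹ ≡ 384.
x = 362 + 631*((306 − 362)*384 mod 719) = 362 + 631*66 = 42008.

42008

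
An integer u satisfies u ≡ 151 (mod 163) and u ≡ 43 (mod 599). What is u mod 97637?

163⁻¹ mod 599: 163×147 ≡ 1 (mod 599), so 163⁻¹ ≡ 147.
u = 151 + 163×((43 − 151)×147 mod 599) = 151 + 163×297 = 48562.

48562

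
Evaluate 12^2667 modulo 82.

60

Compute successive squares:
2667 in binary is 101001101011, i.e. 2667 = 2048 + 512 + 64 + 32 + 8 + 2 + 1.
12^1 ≡ 12 (mod 82)
12^2 ≡ 12^2 = 144 ≡ 62 (mod 82)
12^4 ≡ 62^2 = 3844 ≡ 72 (mod 82)
12^8 ≡ 72^2 = 5184 ≡ 18 (mod 82)
12^16 ≡ 18^2 = 324 ≡ 78 (mod 82)
12^32 ≡ 78^2 = 6084 ≡ 16 (mod 82)
12^64 ≡ 16^2 = 256 ≡ 10 (mod 82)
12^128 ≡ 10^2 = 100 ≡ 18 (mod 82)
12^256 ≡ 18^2 = 324 ≡ 78 (mod 82)
12^512 ≡ 78^2 = 6084 ≡ 16 (mod 82)
12^1024 ≡ 16^2 = 256 ≡ 10 (mod 82)
12^2048 ≡ 10^2 = 100 ≡ 18 (mod 82)
12^2667 = 12^2048 * 12^512 * 12^64 * 12^32 * 12^8 * 12^2 * 12^1 ≡ 18 * 16 * 10 * 16 * 18 * 62 * 12 (mod 82).
Accumulate the product:
18 * 16 = 288 ≡ 42
42 * 10 = 420 ≡ 10
10 * 16 = 160 ≡ 78
78 * 18 = 1404 ≡ 10
10 * 62 = 620 ≡ 46
46 * 12 = 552 ≡ 60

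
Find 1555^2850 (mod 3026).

Compute successive squares:
2850 in binary is 101100100010, i.e. 2850 = 2048 + 512 + 256 + 32 + 2.
1555^1 ≡ 1555 (mod 3026)
1555^2 ≡ 1555^2 = 2418025 ≡ 251 (mod 3026)
1555^4 ≡ 251^2 = 63001 ≡ 2481 (mod 3026)
1555^8 ≡ 2481^2 = 6155361 ≡ 477 (mod 3026)
1555^16 ≡ 477^2 = 227529 ≡ 579 (mod 3026)
1555^32 ≡ 579^2 = 335241 ≡ 2381 (mod 3026)
1555^64 ≡ 2381^2 = 5669161 ≡ 1463 (mod 3026)
1555^128 ≡ 1463^2 = 2140369 ≡ 987 (mod 3026)
1555^256 ≡ 987^2 = 974169 ≡ 2823 (mod 3026)
1555^512 ≡ 2823^2 = 7969329 ≡ 1871 (mod 3026)
1555^1024 ≡ 1871^2 = 3500641 ≡ 2585 (mod 3026)
1555^2048 ≡ 2585^2 = 6682225 ≡ 817 (mod 3026)
1555^2850 = 1555^2048 * 1555^512 * 1555^256 * 1555^32 * 1555^2 ≡ 817 * 1871 * 2823 * 2381 * 251 (mod 3026).
Accumulate the product:
817 * 1871 = 1528607 ≡ 477
477 * 2823 = 1346571 ≡ 1
1 * 2381 = 2381
2381 * 251 = 597631 ≡ 1509

1509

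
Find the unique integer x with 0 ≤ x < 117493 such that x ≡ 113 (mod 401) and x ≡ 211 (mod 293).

401⁻¹ mod 293: 401·19 ≡ 1 (mod 293), so 401⁻¹ ≡ 19.
x = 113 + 401·((211 − 113)·19 mod 293) = 113 + 401·104 = 41817.

41817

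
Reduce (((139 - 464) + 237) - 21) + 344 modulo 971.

139 - 464 = -325 ≡ 646 (mod 971)
646 + 237 = 883
883 - 21 = 862
862 + 344 = 1206 ≡ 235 (mod 971)

235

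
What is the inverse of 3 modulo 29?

Apply the Euclidean algorithm and back-substitute:
29 = 9·3 + 2
3 = 1·2 + 1
2 = 2·1 + 0
gcd(3, 29) = 1, so the inverse exists.
Back-substitute for 1:
1 = 1·3 − 1·2
  = −1·29 + 10·3
So 3⁻¹ ≡ 10 (mod 29).

10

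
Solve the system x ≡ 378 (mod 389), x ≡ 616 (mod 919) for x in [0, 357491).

389⁻¹ mod 919: 389·189 ≡ 1 (mod 919), so 389⁻¹ ≡ 189.
x = 378 + 389·((616 − 378)·189 mod 919) = 378 + 389·870 = 338808.
Check: 338808 mod 389 = 378, 338808 mod 919 = 616. ✓

338808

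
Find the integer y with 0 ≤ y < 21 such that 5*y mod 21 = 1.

17

21 = 4·5 + 1
5 = 5·1 + 0
gcd(5, 21) = 1, so the inverse exists.
Back-substitute for 1:
1 = 1·21 − 4·5
So 5⁻¹ ≡ −4 ≡ 17 (mod 21).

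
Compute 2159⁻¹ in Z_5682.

Apply the Euclidean algorithm and back-substitute:
5682 = 2·2159 + 1364
2159 = 1·1364 + 795
1364 = 1·795 + 569
795 = 1·569 + 226
569 = 2·226 + 117
226 = 1·117 + 109
117 = 1·109 + 8
109 = 13·8 + 5
8 = 1·5 + 3
5 = 1·3 + 2
3 = 1·2 + 1
2 = 2·1 + 0
gcd(2159, 5682) = 1, so the inverse exists.
Bézout: 1 = 812·5682 − 2137·2159.
So 2159⁻¹ ≡ −2137 ≡ 3545 (mod 5682).

3545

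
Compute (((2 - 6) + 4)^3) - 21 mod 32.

2 - 6 = -4 ≡ 28 (mod 32)
28 + 4 = 32 ≡ 0 (mod 32)
(0)^3 ≡ 0 (mod 32)
0 - 21 = -21 ≡ 11 (mod 32)

11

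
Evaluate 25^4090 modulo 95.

80

Compute successive squares:
4090 in binary is 111111111010, i.e. 4090 = 2048 + 1024 + 512 + 256 + 128 + 64 + 32 + 16 + 8 + 2.
25^1 ≡ 25 (mod 95)
25^2 ≡ 25^2 = 625 ≡ 55 (mod 95)
25^4 ≡ 55^2 = 3025 ≡ 80 (mod 95)
25^8 ≡ 80^2 = 6400 ≡ 35 (mod 95)
25^16 ≡ 35^2 = 1225 ≡ 85 (mod 95)
25^32 ≡ 85^2 = 7225 ≡ 5 (mod 95)
25^64 ≡ 5^2 = 25 (mod 95)
25^128 ≡ 25^2 = 625 ≡ 55 (mod 95)
25^256 ≡ 55^2 = 3025 ≡ 80 (mod 95)
25^512 ≡ 80^2 = 6400 ≡ 35 (mod 95)
25^1024 ≡ 35^2 = 1225 ≡ 85 (mod 95)
25^2048 ≡ 85^2 = 7225 ≡ 5 (mod 95)
25^4090 = 25^2048 · 25^1024 · 25^512 · 25^256 · 25^128 · 25^64 · 25^32 · 25^16 · 25^8 · 25^2 ≡ 5 · 85 · 35 · 80 · 55 · 25 · 5 · 85 · 35 · 55 (mod 95).
Accumulate the product:
5 · 85 = 425 ≡ 45
45 · 35 = 1575 ≡ 55
55 · 80 = 4400 ≡ 30
30 · 55 = 1650 ≡ 35
35 · 25 = 875 ≡ 20
20 · 5 = 100 ≡ 5
5 · 85 = 425 ≡ 45
45 · 35 = 1575 ≡ 55
55 · 55 = 3025 ≡ 80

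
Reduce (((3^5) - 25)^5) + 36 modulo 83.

75

(3)^5 ≡ 77 (mod 83)
77 - 25 = 52
(52)^5 ≡ 39 (mod 83)
39 + 36 = 75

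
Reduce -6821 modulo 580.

139

-6821 = -12×580 + 139, so -6821 ≡ 139 (mod 580).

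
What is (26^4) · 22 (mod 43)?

29

(26)^4 ≡ 15 (mod 43)
15 · 22 = 330 ≡ 29 (mod 43)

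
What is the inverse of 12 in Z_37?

By the extended Euclidean algorithm:
37 = 3·12 + 1
12 = 12·1 + 0
gcd(12, 37) = 1, so the inverse exists.
Bézout: 1 = 1·37 − 3·12.
So 12⁻¹ ≡ −3 ≡ 34 (mod 37).

34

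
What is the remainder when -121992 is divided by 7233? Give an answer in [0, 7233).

-121992 = -17·7233 + 969, so -121992 ≡ 969 (mod 7233).

969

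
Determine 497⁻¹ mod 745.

745 = 1×497 + 248
497 = 2×248 + 1
248 = 248×1 + 0
gcd(497, 745) = 1, so the inverse exists.
Back-substitute for 1:
1 = 1×497 − 2×248
  = −2×745 + 3×497
So 497⁻¹ ≡ 3 (mod 745).

3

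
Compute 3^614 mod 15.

By square-and-multiply:
614 in binary is 1001100110, i.e. 614 = 512 + 64 + 32 + 4 + 2.
3^1 ≡ 3 (mod 15)
3^2 ≡ 3^2 = 9 (mod 15)
3^4 ≡ 9^2 = 81 ≡ 6 (mod 15)
3^8 ≡ 6^2 = 36 ≡ 6 (mod 15)
3^16 ≡ 6^2 = 36 ≡ 6 (mod 15)
3^32 ≡ 6^2 = 36 ≡ 6 (mod 15)
3^64 ≡ 6^2 = 36 ≡ 6 (mod 15)
3^128 ≡ 6^2 = 36 ≡ 6 (mod 15)
3^256 ≡ 6^2 = 36 ≡ 6 (mod 15)
3^512 ≡ 6^2 = 36 ≡ 6 (mod 15)
3^614 = 3^512 × 3^64 × 3^32 × 3^4 × 3^2 ≡ 6 × 6 × 6 × 6 × 9 (mod 15).
Accumulate the product:
6 × 6 = 36 ≡ 6
6 × 6 = 36 ≡ 6
6 × 6 = 36 ≡ 6
6 × 9 = 54 ≡ 9

9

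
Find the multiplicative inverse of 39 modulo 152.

39

152 = 3·39 + 35
39 = 1·35 + 4
35 = 8·4 + 3
4 = 1·3 + 1
3 = 3·1 + 0
gcd(39, 152) = 1, so the inverse exists.
Back-substitute for 1:
1 = 1·4 − 1·3
  = −1·35 + 9·4
  = 9·39 − 10·35
  = −10·152 + 39·39
So 39⁻¹ ≡ 39 (mod 152).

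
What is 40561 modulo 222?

40561 = 182·222 + 157, so 40561 ≡ 157 (mod 222).

157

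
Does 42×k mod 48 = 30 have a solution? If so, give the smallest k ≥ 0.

3

gcd(42, 48) = 6, and 6 | 30, so solutions exist.
Divide through by 6: 7×k = 5 (mod 8).
7⁻¹ ≡ 7 (mod 8).
k ≡ 7×5 ≡ 3 (mod 8).
The smallest non-negative solution is k = 3.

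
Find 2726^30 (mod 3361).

1563

Compute successive squares:
30 in binary is 11110, i.e. 30 = 16 + 8 + 4 + 2.
2726^1 ≡ 2726 (mod 3361)
2726^2 ≡ 2726^2 = 7431076 ≡ 3266 (mod 3361)
2726^4 ≡ 3266^2 = 10666756 ≡ 2303 (mod 3361)
2726^8 ≡ 2303^2 = 5303809 ≡ 151 (mod 3361)
2726^16 ≡ 151^2 = 22801 ≡ 2635 (mod 3361)
2726^30 = 2726^16 × 2726^8 × 2726^4 × 2726^2 ≡ 2635 × 151 × 2303 × 3266 (mod 3361).
Accumulate the product:
2635 × 151 = 397885 ≡ 1287
1287 × 2303 = 2963961 ≡ 2920
2920 × 3266 = 9536720 ≡ 1563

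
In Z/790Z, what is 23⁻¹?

687

790 = 34·23 + 8
23 = 2·8 + 7
8 = 1·7 + 1
7 = 7·1 + 0
gcd(23, 790) = 1, so the inverse exists.
Back-substitute for 1:
1 = 1·8 − 1·7
  = −1·23 + 3·8
  = 3·790 − 103·23
So 23⁻¹ ≡ −103 ≡ 687 (mod 790).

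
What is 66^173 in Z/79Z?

173 in binary is 10101101, i.e. 173 = 128 + 32 + 8 + 4 + 1.
66^1 ≡ 66 (mod 79)
66^2 ≡ 66^2 = 4356 ≡ 11 (mod 79)
66^4 ≡ 11^2 = 121 ≡ 42 (mod 79)
66^8 ≡ 42^2 = 1764 ≡ 26 (mod 79)
66^16 ≡ 26^2 = 676 ≡ 44 (mod 79)
66^32 ≡ 44^2 = 1936 ≡ 40 (mod 79)
66^64 ≡ 40^2 = 1600 ≡ 20 (mod 79)
66^128 ≡ 20^2 = 400 ≡ 5 (mod 79)
66^173 = 66^128 · 66^32 · 66^8 · 66^4 · 66^1 ≡ 5 · 40 · 26 · 42 · 66 (mod 79).
Accumulate the product:
5 · 40 = 200 ≡ 42
42 · 26 = 1092 ≡ 65
65 · 42 = 2730 ≡ 44
44 · 66 = 2904 ≡ 60

60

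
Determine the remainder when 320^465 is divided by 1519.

By square-and-multiply:
465 in binary is 111010001, i.e. 465 = 256 + 128 + 64 + 16 + 1.
320^1 ≡ 320 (mod 1519)
320^2 ≡ 320^2 = 102400 ≡ 627 (mod 1519)
320^4 ≡ 627^2 = 393129 ≡ 1227 (mod 1519)
320^8 ≡ 1227^2 = 1505529 ≡ 200 (mod 1519)
320^16 ≡ 200^2 = 40000 ≡ 506 (mod 1519)
320^32 ≡ 506^2 = 256036 ≡ 844 (mod 1519)
320^64 ≡ 844^2 = 712336 ≡ 1444 (mod 1519)
320^128 ≡ 1444^2 = 2085136 ≡ 1068 (mod 1519)
320^256 ≡ 1068^2 = 1140624 ≡ 1374 (mod 1519)
320^465 = 320^256 * 320^128 * 320^64 * 320^16 * 320^1 ≡ 1374 * 1068 * 1444 * 506 * 320 (mod 1519).
Accumulate the product:
1374 * 1068 = 1467432 ≡ 78
78 * 1444 = 112632 ≡ 226
226 * 506 = 114356 ≡ 431
431 * 320 = 137920 ≡ 1210

1210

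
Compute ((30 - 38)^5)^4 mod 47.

30 - 38 = -8 ≡ 39 (mod 47)
(39)^5 ≡ 38 (mod 47)
(38)^4 ≡ 28 (mod 47)

28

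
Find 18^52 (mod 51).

18

Using repeated squaring:
18^1 ≡ 18 (mod 51)
18^2 ≡ 18^2 = 324 ≡ 18 (mod 51)
18^4 ≡ 18^2 = 324 ≡ 18 (mod 51)
18^8 ≡ 18^2 = 324 ≡ 18 (mod 51)
18^16 ≡ 18^2 = 324 ≡ 18 (mod 51)
18^32 ≡ 18^2 = 324 ≡ 18 (mod 51)
18^52 = 18^32 * 18^16 * 18^4 ≡ 18 * 18 * 18 (mod 51).
Accumulate the product:
18 * 18 = 324 ≡ 18
18 * 18 = 324 ≡ 18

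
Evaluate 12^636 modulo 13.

Using repeated squaring:
636 in binary is 1001111100, i.e. 636 = 512 + 64 + 32 + 16 + 8 + 4.
12^1 ≡ 12 (mod 13)
12^2 ≡ 12^2 = 144 ≡ 1 (mod 13)
12^4 ≡ 1^2 = 1 (mod 13)
12^8 ≡ 1^2 = 1 (mod 13)
12^16 ≡ 1^2 = 1 (mod 13)
12^32 ≡ 1^2 = 1 (mod 13)
12^64 ≡ 1^2 = 1 (mod 13)
12^128 ≡ 1^2 = 1 (mod 13)
12^256 ≡ 1^2 = 1 (mod 13)
12^512 ≡ 1^2 = 1 (mod 13)
12^636 = 12^512 × 12^64 × 12^32 × 12^16 × 12^8 × 12^4 ≡ 1 × 1 × 1 × 1 × 1 × 1 (mod 13).
Accumulate the product:
1 × 1 = 1
1 × 1 = 1
1 × 1 = 1
1 × 1 = 1
1 × 1 = 1

1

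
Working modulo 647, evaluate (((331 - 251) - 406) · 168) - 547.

331 - 251 = 80
80 - 406 = -326 ≡ 321 (mod 647)
321 · 168 = 53928 ≡ 227 (mod 647)
227 - 547 = -320 ≡ 327 (mod 647)

327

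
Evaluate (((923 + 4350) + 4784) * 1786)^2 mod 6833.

4418

923 + 4350 = 5273
5273 + 4784 = 10057 ≡ 3224 (mod 6833)
3224 * 1786 = 5758064 ≡ 4678 (mod 6833)
(4678)^2 ≡ 4418 (mod 6833)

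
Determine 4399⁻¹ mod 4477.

4190

4477 = 1*4399 + 78
4399 = 56*78 + 31
78 = 2*31 + 16
31 = 1*16 + 15
16 = 1*15 + 1
15 = 15*1 + 0
gcd(4399, 4477) = 1, so the inverse exists.
Bézout: 1 = 282*4477 − 287*4399.
So 4399⁻¹ ≡ −287 ≡ 4190 (mod 4477).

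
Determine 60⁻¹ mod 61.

61 = 1·60 + 1
60 = 60·1 + 0
gcd(60, 61) = 1, so the inverse exists.
Back-substitute for 1:
1 = 1·61 − 1·60
So 60⁻¹ ≡ −1 ≡ 60 (mod 61).

60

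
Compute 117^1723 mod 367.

1723 in binary is 11010111011, i.e. 1723 = 1024 + 512 + 128 + 32 + 16 + 8 + 2 + 1.
117^1 ≡ 117 (mod 367)
117^2 ≡ 117^2 = 13689 ≡ 110 (mod 367)
117^4 ≡ 110^2 = 12100 ≡ 356 (mod 367)
117^8 ≡ 356^2 = 126736 ≡ 121 (mod 367)
117^16 ≡ 121^2 = 14641 ≡ 328 (mod 367)
117^32 ≡ 328^2 = 107584 ≡ 53 (mod 367)
117^64 ≡ 53^2 = 2809 ≡ 240 (mod 367)
117^128 ≡ 240^2 = 57600 ≡ 348 (mod 367)
117^256 ≡ 348^2 = 121104 ≡ 361 (mod 367)
117^512 ≡ 361^2 = 130321 ≡ 36 (mod 367)
117^1024 ≡ 36^2 = 1296 ≡ 195 (mod 367)
117^1723 = 117^1024 · 117^512 · 117^128 · 117^32 · 117^16 · 117^8 · 117^2 · 117^1 ≡ 195 · 36 · 348 · 53 · 328 · 121 · 110 · 117 (mod 367).
Accumulate the product:
195 · 36 = 7020 ≡ 47
47 · 348 = 16356 ≡ 208
208 · 53 = 11024 ≡ 14
14 · 328 = 4592 ≡ 188
188 · 121 = 22748 ≡ 361
361 · 110 = 39710 ≡ 74
74 · 117 = 8658 ≡ 217

217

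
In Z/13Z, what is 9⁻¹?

Apply the Euclidean algorithm and back-substitute:
13 = 1×9 + 4
9 = 2×4 + 1
4 = 4×1 + 0
gcd(9, 13) = 1, so the inverse exists.
Bézout: 1 = −2×13 + 3×9.
So 9⁻¹ ≡ 3 (mod 13).

3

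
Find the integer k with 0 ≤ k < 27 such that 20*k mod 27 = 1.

23

27 = 1×20 + 7
20 = 2×7 + 6
7 = 1×6 + 1
6 = 6×1 + 0
gcd(20, 27) = 1, so the inverse exists.
Back-substitute for 1:
1 = 1×7 − 1×6
  = −1×20 + 3×7
  = 3×27 − 4×20
So 20⁻¹ ≡ −4 ≡ 23 (mod 27).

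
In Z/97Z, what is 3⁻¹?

Apply the Euclidean algorithm and back-substitute:
97 = 32·3 + 1
3 = 3·1 + 0
gcd(3, 97) = 1, so the inverse exists.
Back-substitute for 1:
1 = 1·97 − 32·3
So 3⁻¹ ≡ −32 ≡ 65 (mod 97).

65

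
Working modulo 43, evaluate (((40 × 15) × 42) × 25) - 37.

40 × 15 = 600 ≡ 41 (mod 43)
41 × 42 = 1722 ≡ 2 (mod 43)
2 × 25 = 50 ≡ 7 (mod 43)
7 - 37 = -30 ≡ 13 (mod 43)

13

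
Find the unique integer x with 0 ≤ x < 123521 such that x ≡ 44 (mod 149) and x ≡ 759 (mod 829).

9878

149⁻¹ mod 829: 149*523 ≡ 1 (mod 829), so 149⁻¹ ≡ 523.
x = 44 + 149*((759 − 44)*523 mod 829) = 44 + 149*66 = 9878.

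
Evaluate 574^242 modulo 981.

By square-and-multiply:
242 in binary is 11110010, i.e. 242 = 128 + 64 + 32 + 16 + 2.
574^1 ≡ 574 (mod 981)
574^2 ≡ 574^2 = 329476 ≡ 841 (mod 981)
574^4 ≡ 841^2 = 707281 ≡ 961 (mod 981)
574^8 ≡ 961^2 = 923521 ≡ 400 (mod 981)
574^16 ≡ 400^2 = 160000 ≡ 97 (mod 981)
574^32 ≡ 97^2 = 9409 ≡ 580 (mod 981)
574^64 ≡ 580^2 = 336400 ≡ 898 (mod 981)
574^128 ≡ 898^2 = 806404 ≡ 22 (mod 981)
574^242 = 574^128 · 574^64 · 574^32 · 574^16 · 574^2 ≡ 22 · 898 · 580 · 97 · 841 (mod 981).
Accumulate the product:
22 · 898 = 19756 ≡ 136
136 · 580 = 78880 ≡ 400
400 · 97 = 38800 ≡ 541
541 · 841 = 454981 ≡ 778

778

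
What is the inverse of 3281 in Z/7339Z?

Run the extended Euclidean algorithm:
7339 = 2×3281 + 777
3281 = 4×777 + 173
777 = 4×173 + 85
173 = 2×85 + 3
85 = 28×3 + 1
3 = 3×1 + 0
gcd(3281, 7339) = 1, so the inverse exists.
Back-substitute for 1:
1 = 1×85 − 28×3
  = −28×173 + 57×85
  = 57×777 − 256×173
  = −256×3281 + 1081×777
  = 1081×7339 − 2418×3281
So 3281⁻¹ ≡ −2418 ≡ 4921 (mod 7339).

4921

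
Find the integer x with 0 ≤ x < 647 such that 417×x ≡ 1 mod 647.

Apply the Euclidean algorithm and back-substitute:
647 = 1×417 + 230
417 = 1×230 + 187
230 = 1×187 + 43
187 = 4×43 + 15
43 = 2×15 + 13
15 = 1×13 + 2
13 = 6×2 + 1
2 = 2×1 + 0
gcd(417, 647) = 1, so the inverse exists.
Back-substitute for 1:
1 = 1×13 − 6×2
  = −6×15 + 7×13
  = 7×43 − 20×15
  = −20×187 + 87×43
  = 87×230 − 107×187
  = −107×417 + 194×230
  = 194×647 − 301×417
So 417⁻¹ ≡ −301 ≡ 346 (mod 647).

346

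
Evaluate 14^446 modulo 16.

0

446 in binary is 110111110, i.e. 446 = 256 + 128 + 32 + 16 + 8 + 4 + 2.
14^1 ≡ 14 (mod 16)
14^2 ≡ 14^2 = 196 ≡ 4 (mod 16)
14^4 ≡ 4^2 = 16 ≡ 0 (mod 16)
14^8 ≡ 0^2 = 0 (mod 16)
14^16 ≡ 0^2 = 0 (mod 16)
14^32 ≡ 0^2 = 0 (mod 16)
14^64 ≡ 0^2 = 0 (mod 16)
14^128 ≡ 0^2 = 0 (mod 16)
14^256 ≡ 0^2 = 0 (mod 16)
14^446 = 14^256 × 14^128 × 14^32 × 14^16 × 14^8 × 14^4 × 14^2 ≡ 0 × 0 × 0 × 0 × 0 × 0 × 4 (mod 16).
Accumulate the product:
0 × 0 = 0
0 × 0 = 0
0 × 0 = 0
0 × 0 = 0
0 × 0 = 0
0 × 4 = 0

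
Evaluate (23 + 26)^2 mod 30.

1

23 + 26 = 49 ≡ 19 (mod 30)
(19)^2 ≡ 1 (mod 30)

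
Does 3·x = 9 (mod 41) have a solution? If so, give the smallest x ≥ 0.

3

gcd(3, 41) = 1, so a unique solution mod 41 exists.
3⁻¹ ≡ 14 (mod 41).
x ≡ 14·9 ≡ 3 (mod 41).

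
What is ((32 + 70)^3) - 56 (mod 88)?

32 + 70 = 102 ≡ 14 (mod 88)
(14)^3 ≡ 16 (mod 88)
16 - 56 = -40 ≡ 48 (mod 88)

48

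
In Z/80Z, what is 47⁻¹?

63

Run the extended Euclidean algorithm:
80 = 1×47 + 33
47 = 1×33 + 14
33 = 2×14 + 5
14 = 2×5 + 4
5 = 1×4 + 1
4 = 4×1 + 0
gcd(47, 80) = 1, so the inverse exists.
Bézout: 1 = 10×80 − 17×47.
So 47⁻¹ ≡ −17 ≡ 63 (mod 80).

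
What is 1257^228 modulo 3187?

849

228 in binary is 11100100, i.e. 228 = 128 + 64 + 32 + 4.
1257^1 ≡ 1257 (mod 3187)
1257^2 ≡ 1257^2 = 1580049 ≡ 2484 (mod 3187)
1257^4 ≡ 2484^2 = 6170256 ≡ 224 (mod 3187)
1257^8 ≡ 224^2 = 50176 ≡ 2371 (mod 3187)
1257^16 ≡ 2371^2 = 5621641 ≡ 2960 (mod 3187)
1257^32 ≡ 2960^2 = 8761600 ≡ 537 (mod 3187)
1257^64 ≡ 537^2 = 288369 ≡ 1539 (mod 3187)
1257^128 ≡ 1539^2 = 2368521 ≡ 580 (mod 3187)
1257^228 = 1257^128 · 1257^64 · 1257^32 · 1257^4 ≡ 580 · 1539 · 537 · 224 (mod 3187).
Accumulate the product:
580 · 1539 = 892620 ≡ 260
260 · 537 = 139620 ≡ 2579
2579 · 224 = 577696 ≡ 849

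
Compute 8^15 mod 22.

10

Using repeated squaring:
15 in binary is 1111, i.e. 15 = 8 + 4 + 2 + 1.
8^1 ≡ 8 (mod 22)
8^2 ≡ 8^2 = 64 ≡ 20 (mod 22)
8^4 ≡ 20^2 = 400 ≡ 4 (mod 22)
8^8 ≡ 4^2 = 16 (mod 22)
8^15 = 8^8 × 8^4 × 8^2 × 8^1 ≡ 16 × 4 × 20 × 8 (mod 22).
Accumulate the product:
16 × 4 = 64 ≡ 20
20 × 20 = 400 ≡ 4
4 × 8 = 32 ≡ 10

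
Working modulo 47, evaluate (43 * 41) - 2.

43 * 41 = 1763 ≡ 24 (mod 47)
24 - 2 = 22

22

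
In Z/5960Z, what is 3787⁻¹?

5960 = 1·3787 + 2173
3787 = 1·2173 + 1614
2173 = 1·1614 + 559
1614 = 2·559 + 496
559 = 1·496 + 63
496 = 7·63 + 55
63 = 1·55 + 8
55 = 6·8 + 7
8 = 1·7 + 1
7 = 7·1 + 0
gcd(3787, 5960) = 1, so the inverse exists.
Back-substitute for 1:
1 = 1·8 − 1·7
  = −1·55 + 7·8
  = 7·63 − 8·55
  = −8·496 + 63·63
  = 63·559 − 71·496
  = −71·1614 + 205·559
  = 205·2173 − 276·1614
  = −276·3787 + 481·2173
  = 481·5960 − 757·3787
So 3787⁻¹ ≡ −757 ≡ 5203 (mod 5960).

5203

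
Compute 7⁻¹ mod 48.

7

Run the extended Euclidean algorithm:
48 = 6×7 + 6
7 = 1×6 + 1
6 = 6×1 + 0
gcd(7, 48) = 1, so the inverse exists.
Bézout: 1 = −1×48 + 7×7.
So 7⁻¹ ≡ 7 (mod 48).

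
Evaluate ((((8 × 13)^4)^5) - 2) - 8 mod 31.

15

8 × 13 = 104 ≡ 11 (mod 31)
(11)^4 ≡ 9 (mod 31)
(9)^5 ≡ 25 (mod 31)
25 - 2 = 23
23 - 8 = 15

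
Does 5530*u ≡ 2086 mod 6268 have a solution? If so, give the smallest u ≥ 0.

gcd(5530, 6268) = 2, and 2 | 2086, so solutions exist.
Divide through by 2: 2765*u = 1043 (mod 3134).
2765⁻¹ ≡ 1877 (mod 3134).
u ≡ 1877*1043 ≡ 2095 (mod 3134).
The smallest non-negative solution is u = 2095.

2095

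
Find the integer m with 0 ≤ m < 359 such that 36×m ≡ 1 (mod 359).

10

Run the extended Euclidean algorithm:
359 = 9×36 + 35
36 = 1×35 + 1
35 = 35×1 + 0
gcd(36, 359) = 1, so the inverse exists.
Back-substitute for 1:
1 = 1×36 − 1×35
  = −1×359 + 10×36
So 36⁻¹ ≡ 10 (mod 359).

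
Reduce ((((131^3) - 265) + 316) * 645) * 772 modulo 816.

552

(131)^3 ≡ 11 (mod 816)
11 - 265 = -254 ≡ 562 (mod 816)
562 + 316 = 878 ≡ 62 (mod 816)
62 * 645 = 39990 ≡ 6 (mod 816)
6 * 772 = 4632 ≡ 552 (mod 816)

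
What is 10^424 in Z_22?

12

Compute successive squares:
10^1 ≡ 10 (mod 22)
10^2 ≡ 10^2 = 100 ≡ 12 (mod 22)
10^4 ≡ 12^2 = 144 ≡ 12 (mod 22)
10^8 ≡ 12^2 = 144 ≡ 12 (mod 22)
10^16 ≡ 12^2 = 144 ≡ 12 (mod 22)
10^32 ≡ 12^2 = 144 ≡ 12 (mod 22)
10^64 ≡ 12^2 = 144 ≡ 12 (mod 22)
10^128 ≡ 12^2 = 144 ≡ 12 (mod 22)
10^256 ≡ 12^2 = 144 ≡ 12 (mod 22)
10^424 = 10^256 × 10^128 × 10^32 × 10^8 ≡ 12 × 12 × 12 × 12 (mod 22).
Accumulate the product:
12 × 12 = 144 ≡ 12
12 × 12 = 144 ≡ 12
12 × 12 = 144 ≡ 12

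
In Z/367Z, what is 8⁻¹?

46

Run the extended Euclidean algorithm:
367 = 45*8 + 7
8 = 1*7 + 1
7 = 7*1 + 0
gcd(8, 367) = 1, so the inverse exists.
Back-substitute for 1:
1 = 1*8 − 1*7
  = −1*367 + 46*8
So 8⁻¹ ≡ 46 (mod 367).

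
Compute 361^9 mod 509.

466

Compute successive squares:
9 in binary is 1001, i.e. 9 = 8 + 1.
361^1 ≡ 361 (mod 509)
361^2 ≡ 361^2 = 130321 ≡ 17 (mod 509)
361^4 ≡ 17^2 = 289 (mod 509)
361^8 ≡ 289^2 = 83521 ≡ 45 (mod 509)
361^9 = 361^8 × 361^1 ≡ 45 × 361 (mod 509).
45 × 361 = 16245 ≡ 466 (mod 509).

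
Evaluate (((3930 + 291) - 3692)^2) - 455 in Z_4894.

428

3930 + 291 = 4221
4221 - 3692 = 529
(529)^2 ≡ 883 (mod 4894)
883 - 455 = 428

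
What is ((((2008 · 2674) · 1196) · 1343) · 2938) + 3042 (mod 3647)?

942

2008 · 2674 = 5369392 ≡ 1008 (mod 3647)
1008 · 1196 = 1205568 ≡ 2058 (mod 3647)
2058 · 1343 = 2763894 ≡ 3115 (mod 3647)
3115 · 2938 = 9151870 ≡ 1547 (mod 3647)
1547 + 3042 = 4589 ≡ 942 (mod 3647)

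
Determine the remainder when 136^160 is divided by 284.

116

Compute successive squares:
160 in binary is 10100000, i.e. 160 = 128 + 32.
136^1 ≡ 136 (mod 284)
136^2 ≡ 136^2 = 18496 ≡ 36 (mod 284)
136^4 ≡ 36^2 = 1296 ≡ 160 (mod 284)
136^8 ≡ 160^2 = 25600 ≡ 40 (mod 284)
136^16 ≡ 40^2 = 1600 ≡ 180 (mod 284)
136^32 ≡ 180^2 = 32400 ≡ 24 (mod 284)
136^64 ≡ 24^2 = 576 ≡ 8 (mod 284)
136^128 ≡ 8^2 = 64 (mod 284)
136^160 = 136^128 * 136^32 ≡ 64 * 24 (mod 284).
64 * 24 = 1536 ≡ 116 (mod 284).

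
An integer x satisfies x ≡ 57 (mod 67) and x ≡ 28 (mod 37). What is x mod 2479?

1397

67⁻¹ mod 37: 67×21 ≡ 1 (mod 37), so 67⁻¹ ≡ 21.
x = 57 + 67×((28 − 57)×21 mod 37) = 57 + 67×20 = 1397.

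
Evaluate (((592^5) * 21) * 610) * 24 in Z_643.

265

(592)^5 ≡ 190 (mod 643)
190 * 21 = 3990 ≡ 132 (mod 643)
132 * 610 = 80520 ≡ 145 (mod 643)
145 * 24 = 3480 ≡ 265 (mod 643)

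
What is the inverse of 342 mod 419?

419 = 1*342 + 77
342 = 4*77 + 34
77 = 2*34 + 9
34 = 3*9 + 7
9 = 1*7 + 2
7 = 3*2 + 1
2 = 2*1 + 0
gcd(342, 419) = 1, so the inverse exists.
Bézout: 1 = −151*419 + 185*342.
So 342⁻¹ ≡ 185 (mod 419).

185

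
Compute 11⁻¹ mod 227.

62

Apply the Euclidean algorithm and back-substitute:
227 = 20×11 + 7
11 = 1×7 + 4
7 = 1×4 + 3
4 = 1×3 + 1
3 = 3×1 + 0
gcd(11, 227) = 1, so the inverse exists.
Bézout: 1 = −3×227 + 62×11.
So 11⁻¹ ≡ 62 (mod 227).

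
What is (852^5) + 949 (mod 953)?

909

(852)^5 ≡ 913 (mod 953)
913 + 949 = 1862 ≡ 909 (mod 953)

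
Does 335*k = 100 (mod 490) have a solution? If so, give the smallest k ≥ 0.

12

gcd(335, 490) = 5, and 5 | 100, so solutions exist.
Divide through by 5: 67*k ≡ 20 (mod 98).
67⁻¹ ≡ 79 (mod 98).
k ≡ 79*20 ≡ 12 (mod 98).
The smallest non-negative solution is k = 12.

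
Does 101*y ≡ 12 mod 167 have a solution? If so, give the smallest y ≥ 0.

gcd(101, 167) = 1, so a unique solution mod 167 exists.
101⁻¹ ≡ 43 (mod 167).
y ≡ 43*12 ≡ 15 (mod 167).

15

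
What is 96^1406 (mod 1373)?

141

Compute successive squares:
1406 in binary is 10101111110, i.e. 1406 = 1024 + 256 + 64 + 32 + 16 + 8 + 4 + 2.
96^1 ≡ 96 (mod 1373)
96^2 ≡ 96^2 = 9216 ≡ 978 (mod 1373)
96^4 ≡ 978^2 = 956484 ≡ 876 (mod 1373)
96^8 ≡ 876^2 = 767376 ≡ 1242 (mod 1373)
96^16 ≡ 1242^2 = 1542564 ≡ 685 (mod 1373)
96^32 ≡ 685^2 = 469225 ≡ 1032 (mod 1373)
96^64 ≡ 1032^2 = 1065024 ≡ 949 (mod 1373)
96^128 ≡ 949^2 = 900601 ≡ 1286 (mod 1373)
96^256 ≡ 1286^2 = 1653796 ≡ 704 (mod 1373)
96^512 ≡ 704^2 = 495616 ≡ 1336 (mod 1373)
96^1024 ≡ 1336^2 = 1784896 ≡ 1369 (mod 1373)
96^1406 = 96^1024 × 96^256 × 96^64 × 96^32 × 96^16 × 96^8 × 96^4 × 96^2 ≡ 1369 × 704 × 949 × 1032 × 685 × 1242 × 876 × 978 (mod 1373).
Accumulate the product:
1369 × 704 = 963776 ≡ 1303
1303 × 949 = 1236547 ≡ 847
847 × 1032 = 874104 ≡ 876
876 × 685 = 600060 ≡ 59
59 × 1242 = 73278 ≡ 509
509 × 876 = 445884 ≡ 1032
1032 × 978 = 1009296 ≡ 141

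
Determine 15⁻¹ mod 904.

663

904 = 60×15 + 4
15 = 3×4 + 3
4 = 1×3 + 1
3 = 3×1 + 0
gcd(15, 904) = 1, so the inverse exists.
Back-substitute for 1:
1 = 1×4 − 1×3
  = −1×15 + 4×4
  = 4×904 − 241×15
So 15⁻¹ ≡ −241 ≡ 663 (mod 904).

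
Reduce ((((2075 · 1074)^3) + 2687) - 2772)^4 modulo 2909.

2075 · 1074 = 2228550 ≡ 256 (mod 2909)
(256)^3 ≡ 1013 (mod 2909)
1013 + 2687 = 3700 ≡ 791 (mod 2909)
791 - 2772 = -1981 ≡ 928 (mod 2909)
(928)^4 ≡ 2764 (mod 2909)

2764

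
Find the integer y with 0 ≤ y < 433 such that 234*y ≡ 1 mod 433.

198

Apply the Euclidean algorithm and back-substitute:
433 = 1·234 + 199
234 = 1·199 + 35
199 = 5·35 + 24
35 = 1·24 + 11
24 = 2·11 + 2
11 = 5·2 + 1
2 = 2·1 + 0
gcd(234, 433) = 1, so the inverse exists.
Back-substitute for 1:
1 = 1·11 − 5·2
  = −5·24 + 11·11
  = 11·35 − 16·24
  = −16·199 + 91·35
  = 91·234 − 107·199
  = −107·433 + 198·234
So 234⁻¹ ≡ 198 (mod 433).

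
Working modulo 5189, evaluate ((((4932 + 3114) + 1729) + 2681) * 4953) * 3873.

4932 + 3114 = 8046 ≡ 2857 (mod 5189)
2857 + 1729 = 4586
4586 + 2681 = 7267 ≡ 2078 (mod 5189)
2078 * 4953 = 10292334 ≡ 2547 (mod 5189)
2547 * 3873 = 9864531 ≡ 242 (mod 5189)

242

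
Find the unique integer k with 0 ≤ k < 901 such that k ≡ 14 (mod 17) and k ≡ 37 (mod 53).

779

17⁻¹ mod 53: 17*25 ≡ 1 (mod 53), so 17⁻¹ ≡ 25.
k = 14 + 17*((37 − 14)*25 mod 53) = 14 + 17*45 = 779.
Check: 779 mod 17 = 14, 779 mod 53 = 37. ✓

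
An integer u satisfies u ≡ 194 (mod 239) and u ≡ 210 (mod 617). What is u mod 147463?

82888

239⁻¹ mod 617: 239×253 ≡ 1 (mod 617), so 239⁻¹ ≡ 253.
u = 194 + 239×((210 − 194)×253 mod 617) = 194 + 239×346 = 82888.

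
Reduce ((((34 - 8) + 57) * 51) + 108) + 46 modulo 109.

34 - 8 = 26
26 + 57 = 83
83 * 51 = 4233 ≡ 91 (mod 109)
91 + 108 = 199 ≡ 90 (mod 109)
90 + 46 = 136 ≡ 27 (mod 109)

27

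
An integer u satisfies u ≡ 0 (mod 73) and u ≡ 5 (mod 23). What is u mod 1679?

511

73⁻¹ mod 23: 73×6 ≡ 1 (mod 23), so 73⁻¹ ≡ 6.
u = 0 + 73×((5 − 0)×6 mod 23) = 0 + 73×7 = 511.
Check: 511 mod 73 = 0, 511 mod 23 = 5. ✓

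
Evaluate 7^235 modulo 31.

25

By square-and-multiply:
7^1 ≡ 7 (mod 31)
7^2 ≡ 7^2 = 49 ≡ 18 (mod 31)
7^4 ≡ 18^2 = 324 ≡ 14 (mod 31)
7^8 ≡ 14^2 = 196 ≡ 10 (mod 31)
7^16 ≡ 10^2 = 100 ≡ 7 (mod 31)
7^32 ≡ 7^2 = 49 ≡ 18 (mod 31)
7^64 ≡ 18^2 = 324 ≡ 14 (mod 31)
7^128 ≡ 14^2 = 196 ≡ 10 (mod 31)
7^235 = 7^128 · 7^64 · 7^32 · 7^8 · 7^2 · 7^1 ≡ 10 · 14 · 18 · 10 · 18 · 7 (mod 31).
Accumulate the product:
10 · 14 = 140 ≡ 16
16 · 18 = 288 ≡ 9
9 · 10 = 90 ≡ 28
28 · 18 = 504 ≡ 8
8 · 7 = 56 ≡ 25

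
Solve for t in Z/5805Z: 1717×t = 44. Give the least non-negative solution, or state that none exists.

gcd(1717, 5805) = 1, so a unique solution mod 5805 exists.
1717⁻¹ ≡ 2938 (mod 5805).
t ≡ 2938×44 ≡ 1562 (mod 5805).

1562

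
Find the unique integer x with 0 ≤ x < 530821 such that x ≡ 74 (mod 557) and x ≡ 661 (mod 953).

557⁻¹ mod 953: 557·734 ≡ 1 (mod 953), so 557⁻¹ ≡ 734.
x = 74 + 557·((661 − 74)·734 mod 953) = 74 + 557·102 = 56888.

56888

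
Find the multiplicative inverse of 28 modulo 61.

24

61 = 2×28 + 5
28 = 5×5 + 3
5 = 1×3 + 2
3 = 1×2 + 1
2 = 2×1 + 0
gcd(28, 61) = 1, so the inverse exists.
Back-substitute for 1:
1 = 1×3 − 1×2
  = −1×5 + 2×3
  = 2×28 − 11×5
  = −11×61 + 24×28
So 28⁻¹ ≡ 24 (mod 61).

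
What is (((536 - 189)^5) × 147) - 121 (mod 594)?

536 - 189 = 347
(347)^5 ≡ 461 (mod 594)
461 × 147 = 67767 ≡ 51 (mod 594)
51 - 121 = -70 ≡ 524 (mod 594)

524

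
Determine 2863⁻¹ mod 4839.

4288

Run the extended Euclidean algorithm:
4839 = 1×2863 + 1976
2863 = 1×1976 + 887
1976 = 2×887 + 202
887 = 4×202 + 79
202 = 2×79 + 44
79 = 1×44 + 35
44 = 1×35 + 9
35 = 3×9 + 8
9 = 1×8 + 1
8 = 8×1 + 0
gcd(2863, 4839) = 1, so the inverse exists.
Back-substitute for 1:
1 = 1×9 − 1×8
  = −1×35 + 4×9
  = 4×44 − 5×35
  = −5×79 + 9×44
  = 9×202 − 23×79
  = −23×887 + 101×202
  = 101×1976 − 225×887
  = −225×2863 + 326×1976
  = 326×4839 − 551×2863
So 2863⁻¹ ≡ −551 ≡ 4288 (mod 4839).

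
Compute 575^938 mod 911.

575^1 ≡ 575 (mod 911)
575^2 ≡ 575^2 = 330625 ≡ 843 (mod 911)
575^4 ≡ 843^2 = 710649 ≡ 69 (mod 911)
575^8 ≡ 69^2 = 4761 ≡ 206 (mod 911)
575^16 ≡ 206^2 = 42436 ≡ 530 (mod 911)
575^32 ≡ 530^2 = 280900 ≡ 312 (mod 911)
575^64 ≡ 312^2 = 97344 ≡ 778 (mod 911)
575^128 ≡ 778^2 = 605284 ≡ 380 (mod 911)
575^256 ≡ 380^2 = 144400 ≡ 462 (mod 911)
575^512 ≡ 462^2 = 213444 ≡ 270 (mod 911)
575^938 = 575^512 * 575^256 * 575^128 * 575^32 * 575^8 * 575^2 ≡ 270 * 462 * 380 * 312 * 206 * 843 (mod 911).
Accumulate the product:
270 * 462 = 124740 ≡ 844
844 * 380 = 320720 ≡ 48
48 * 312 = 14976 ≡ 400
400 * 206 = 82400 ≡ 410
410 * 843 = 345630 ≡ 361

361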